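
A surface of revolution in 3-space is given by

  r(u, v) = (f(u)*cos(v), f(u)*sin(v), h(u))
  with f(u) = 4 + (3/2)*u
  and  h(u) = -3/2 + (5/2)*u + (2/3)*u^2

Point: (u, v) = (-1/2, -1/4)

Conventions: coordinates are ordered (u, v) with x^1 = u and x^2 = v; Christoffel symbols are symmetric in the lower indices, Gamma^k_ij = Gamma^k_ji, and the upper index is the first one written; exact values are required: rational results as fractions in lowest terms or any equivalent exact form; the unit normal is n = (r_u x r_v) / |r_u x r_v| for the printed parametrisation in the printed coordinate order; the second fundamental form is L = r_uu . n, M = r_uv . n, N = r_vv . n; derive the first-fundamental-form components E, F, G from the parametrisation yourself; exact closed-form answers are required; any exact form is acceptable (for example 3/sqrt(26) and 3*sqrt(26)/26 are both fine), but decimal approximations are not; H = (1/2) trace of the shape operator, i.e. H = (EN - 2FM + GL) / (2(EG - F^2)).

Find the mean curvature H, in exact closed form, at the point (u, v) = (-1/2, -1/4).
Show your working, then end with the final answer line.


f = 13/4, f' = 3/2, f'' = 0, h' = 11/6, h'' = 4/3
E = 101/18, F = 0, G = 169/16; answer radicand W^2 = 101/18
unnormalised second-form numerators: l = 2, m = 0, n = 143/24; L = l/sqrt(101/18), and similarly M = m/sqrt(W^2), N = n/sqrt(W^2)
H = (E*n - 2*F*m + G*l) / (2*(EG - F^2)*sqrt(W^2)); E*n - 2*F*m + G*l = 23569/432, EG - F^2 = 17069/288, so H = (1813/3939)/sqrt(101/18)

Answer: H = 1813*sqrt(202)/132613


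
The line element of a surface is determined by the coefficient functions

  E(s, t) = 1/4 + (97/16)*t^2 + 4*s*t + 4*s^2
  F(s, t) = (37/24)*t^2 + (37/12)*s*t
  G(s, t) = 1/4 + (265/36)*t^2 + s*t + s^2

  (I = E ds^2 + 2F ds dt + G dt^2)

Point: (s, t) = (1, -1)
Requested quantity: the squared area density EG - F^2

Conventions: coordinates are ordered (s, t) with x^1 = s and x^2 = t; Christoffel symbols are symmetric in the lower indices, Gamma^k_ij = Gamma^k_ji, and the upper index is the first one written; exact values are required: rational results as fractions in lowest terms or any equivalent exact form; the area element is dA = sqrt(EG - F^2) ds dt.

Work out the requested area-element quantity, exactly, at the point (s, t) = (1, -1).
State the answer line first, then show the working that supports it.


Answer: EG - F^2 = 26305/576

E = 101/16, F = -37/24, G = 137/18; EG - F^2 = 26305/576


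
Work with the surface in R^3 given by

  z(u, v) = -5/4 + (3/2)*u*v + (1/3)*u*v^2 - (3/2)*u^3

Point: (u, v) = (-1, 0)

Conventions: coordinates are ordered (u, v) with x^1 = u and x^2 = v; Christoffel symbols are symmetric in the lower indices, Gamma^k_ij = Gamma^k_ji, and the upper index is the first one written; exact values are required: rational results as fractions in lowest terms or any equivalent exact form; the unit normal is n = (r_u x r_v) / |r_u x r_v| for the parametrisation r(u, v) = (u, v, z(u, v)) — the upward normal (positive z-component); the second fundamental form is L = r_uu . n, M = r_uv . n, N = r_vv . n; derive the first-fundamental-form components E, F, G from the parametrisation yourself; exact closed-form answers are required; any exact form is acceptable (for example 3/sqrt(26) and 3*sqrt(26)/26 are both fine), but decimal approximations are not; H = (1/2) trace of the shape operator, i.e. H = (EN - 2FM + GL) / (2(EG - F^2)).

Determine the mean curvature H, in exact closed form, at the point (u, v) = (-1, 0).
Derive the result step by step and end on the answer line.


z_u = -9/2, z_v = -3/2, z_uu = 9, z_uv = 3/2, z_vv = -2/3
E = 85/4, F = 27/4, G = 13/4; answer radicand W^2 = 47/2
unnormalised second-form numerators: l = 9, m = 3/2, n = -2/3; L = l/sqrt(47/2), and similarly M = m/sqrt(W^2), N = n/sqrt(W^2)
H = (E*n - 2*F*m + G*l) / (2*(EG - F^2)*sqrt(W^2)); E*n - 2*F*m + G*l = -31/6, EG - F^2 = 47/2, so H = (-31/282)/sqrt(47/2)

Answer: H = -31*sqrt(94)/13254


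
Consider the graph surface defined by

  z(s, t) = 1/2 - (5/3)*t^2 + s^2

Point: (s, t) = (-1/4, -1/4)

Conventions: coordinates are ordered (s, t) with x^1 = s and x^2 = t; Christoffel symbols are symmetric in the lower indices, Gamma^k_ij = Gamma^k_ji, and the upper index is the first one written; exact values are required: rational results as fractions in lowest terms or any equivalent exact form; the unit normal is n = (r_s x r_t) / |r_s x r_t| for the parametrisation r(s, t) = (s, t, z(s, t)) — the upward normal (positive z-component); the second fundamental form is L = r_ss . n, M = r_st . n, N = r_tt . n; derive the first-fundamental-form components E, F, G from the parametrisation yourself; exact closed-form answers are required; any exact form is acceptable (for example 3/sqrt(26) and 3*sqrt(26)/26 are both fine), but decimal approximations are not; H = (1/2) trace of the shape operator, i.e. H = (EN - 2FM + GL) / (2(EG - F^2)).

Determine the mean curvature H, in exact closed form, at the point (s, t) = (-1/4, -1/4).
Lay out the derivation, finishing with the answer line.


z_s = -1/2, z_t = 5/6, z_ss = 2, z_st = 0, z_tt = -10/3
E = 5/4, F = -5/12, G = 61/36; answer radicand W^2 = 35/18
unnormalised second-form numerators: l = 2, m = 0, n = -10/3; L = l/sqrt(35/18), and similarly M = m/sqrt(W^2), N = n/sqrt(W^2)
H = (E*n - 2*F*m + G*l) / (2*(EG - F^2)*sqrt(W^2)); E*n - 2*F*m + G*l = -7/9, EG - F^2 = 35/18, so H = (-1/5)/sqrt(35/18)

Answer: H = -3*sqrt(70)/175


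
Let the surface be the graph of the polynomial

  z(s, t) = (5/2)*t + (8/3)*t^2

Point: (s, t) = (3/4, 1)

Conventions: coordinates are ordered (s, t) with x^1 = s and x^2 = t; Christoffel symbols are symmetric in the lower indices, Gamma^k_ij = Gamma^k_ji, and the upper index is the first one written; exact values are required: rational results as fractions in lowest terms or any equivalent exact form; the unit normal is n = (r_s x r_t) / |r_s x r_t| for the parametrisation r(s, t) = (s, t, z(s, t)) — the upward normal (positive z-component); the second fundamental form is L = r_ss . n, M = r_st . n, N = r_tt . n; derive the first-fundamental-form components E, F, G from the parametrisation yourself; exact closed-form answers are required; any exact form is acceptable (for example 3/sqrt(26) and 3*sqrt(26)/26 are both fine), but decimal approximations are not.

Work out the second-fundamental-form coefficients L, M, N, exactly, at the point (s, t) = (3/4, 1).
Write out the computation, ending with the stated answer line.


z_s = 0, z_t = 47/6, z_ss = 0, z_st = 0, z_tt = 16/3
E = 1, F = 0, G = 2245/36; answer radicand W^2 = 2245/36
unnormalised second-form numerators: l = 0, m = 0, n = 16/3; L = l/sqrt(2245/36), and similarly M = m/sqrt(W^2), N = n/sqrt(W^2)

Answer: L = 0, M = 0, N = 32*sqrt(2245)/2245


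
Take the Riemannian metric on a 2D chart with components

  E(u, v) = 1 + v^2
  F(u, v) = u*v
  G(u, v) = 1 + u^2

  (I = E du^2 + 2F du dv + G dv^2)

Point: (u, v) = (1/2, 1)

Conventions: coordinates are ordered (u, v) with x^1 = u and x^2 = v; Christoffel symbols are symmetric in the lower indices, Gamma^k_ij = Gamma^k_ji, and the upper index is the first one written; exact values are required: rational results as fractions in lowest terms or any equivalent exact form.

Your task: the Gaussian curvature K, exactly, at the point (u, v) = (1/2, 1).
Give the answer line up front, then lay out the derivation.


Answer: K = -16/81

E = 2, F = 1/2, G = 5/4, EG - F^2 = 9/4 at the point
E_u = 0, E_v = 2, F_u = 1, F_v = 1/2, G_u = 1, G_v = 0
E_vv = 2, F_uv = 1, G_uu = 2
K follows from Brioschi's formula, (det M1 - det M2)/(EG - F^2)^2.
M1 = [[-E_vv/2 + F_uv - G_uu/2, E_u/2, F_u - E_v/2], [F_v - G_u/2, E, F], [G_v/2, F, G]] = [[-1, 0, 0], [0, 2, 1/2], [0, 1/2, 5/4]]; det M1 = -9/4
M2 = [[0, E_v/2, G_u/2], [E_v/2, E, F], [G_u/2, F, G]] = [[0, 1, 1/2], [1, 2, 1/2], [1/2, 1/2, 5/4]]; det M2 = -5/4
det M1 - det M2 = -1; K = -1 / (9/4)^2 = -16/81


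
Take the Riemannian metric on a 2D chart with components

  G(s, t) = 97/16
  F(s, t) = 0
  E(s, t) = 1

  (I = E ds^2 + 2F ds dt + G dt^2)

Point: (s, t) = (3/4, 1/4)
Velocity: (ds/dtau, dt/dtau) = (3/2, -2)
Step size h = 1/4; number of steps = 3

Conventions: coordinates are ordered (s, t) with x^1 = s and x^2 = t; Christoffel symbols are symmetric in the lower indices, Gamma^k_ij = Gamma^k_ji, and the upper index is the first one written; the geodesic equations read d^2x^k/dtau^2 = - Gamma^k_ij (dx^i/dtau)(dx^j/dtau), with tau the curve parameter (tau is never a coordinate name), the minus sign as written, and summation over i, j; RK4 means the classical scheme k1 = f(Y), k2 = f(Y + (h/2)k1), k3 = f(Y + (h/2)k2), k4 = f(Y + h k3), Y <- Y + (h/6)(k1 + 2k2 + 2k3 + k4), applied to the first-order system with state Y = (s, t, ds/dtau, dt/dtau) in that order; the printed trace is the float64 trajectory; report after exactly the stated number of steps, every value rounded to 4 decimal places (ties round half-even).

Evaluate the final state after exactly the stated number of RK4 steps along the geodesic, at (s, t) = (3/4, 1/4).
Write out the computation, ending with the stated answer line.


f(Y) = (ds/dtau, dt/dtau, -Gamma^s_ij Y'^i Y'^j, -Gamma^t_ij Y'^i Y'^j) with the Gammas evaluated at the stage position; h = 0.250000; intermediate values shown to 6 dp
step 0: s = 0.7500, t = 0.2500, ds/dtau = 1.5000, dt/dtau = -2.0000
step 1:
  k1: at (s, t) = (0.750000, 0.250000), (ds/dtau, dt/dtau) = (1.500000, -2.000000); Gamma_sss = 0.000000, Gamma_sst = 0.000000, Gamma_stt = 0.000000, Gamma_tss = 0.000000, Gamma_tst = 0.000000, Gamma_ttt = 0.000000; k1 = (1.500000, -2.000000, 0.000000, 0.000000)
  k2: at (s, t) = (0.937500, 0.000000), (ds/dtau, dt/dtau) = (1.500000, -2.000000); Gamma_sss = 0.000000, Gamma_sst = 0.000000, Gamma_stt = 0.000000, Gamma_tss = 0.000000, Gamma_tst = 0.000000, Gamma_ttt = 0.000000; k2 = (1.500000, -2.000000, 0.000000, 0.000000)
  k3: at (s, t) = (0.937500, 0.000000), (ds/dtau, dt/dtau) = (1.500000, -2.000000); Gamma_sss = 0.000000, Gamma_sst = 0.000000, Gamma_stt = 0.000000, Gamma_tss = 0.000000, Gamma_tst = 0.000000, Gamma_ttt = 0.000000; k3 = (1.500000, -2.000000, 0.000000, 0.000000)
  k4: at (s, t) = (1.125000, -0.250000), (ds/dtau, dt/dtau) = (1.500000, -2.000000); Gamma_sss = 0.000000, Gamma_sst = 0.000000, Gamma_stt = 0.000000, Gamma_tss = 0.000000, Gamma_tst = 0.000000, Gamma_ttt = 0.000000; k4 = (1.500000, -2.000000, 0.000000, 0.000000)
  Y <- Y + (h/6)(k1 + 2k2 + 2k3 + k4): s = 1.1250, t = -0.2500, ds/dtau = 1.5000, dt/dtau = -2.0000
step 2:
  k1: at (s, t) = (1.125000, -0.250000), (ds/dtau, dt/dtau) = (1.500000, -2.000000); Gamma_sss = 0.000000, Gamma_sst = 0.000000, Gamma_stt = 0.000000, Gamma_tss = 0.000000, Gamma_tst = 0.000000, Gamma_ttt = 0.000000; k1 = (1.500000, -2.000000, 0.000000, 0.000000)
  k2: at (s, t) = (1.312500, -0.500000), (ds/dtau, dt/dtau) = (1.500000, -2.000000); Gamma_sss = 0.000000, Gamma_sst = 0.000000, Gamma_stt = 0.000000, Gamma_tss = 0.000000, Gamma_tst = 0.000000, Gamma_ttt = 0.000000; k2 = (1.500000, -2.000000, 0.000000, 0.000000)
  k3: at (s, t) = (1.312500, -0.500000), (ds/dtau, dt/dtau) = (1.500000, -2.000000); Gamma_sss = 0.000000, Gamma_sst = 0.000000, Gamma_stt = 0.000000, Gamma_tss = 0.000000, Gamma_tst = 0.000000, Gamma_ttt = 0.000000; k3 = (1.500000, -2.000000, 0.000000, 0.000000)
  k4: at (s, t) = (1.500000, -0.750000), (ds/dtau, dt/dtau) = (1.500000, -2.000000); Gamma_sss = 0.000000, Gamma_sst = 0.000000, Gamma_stt = 0.000000, Gamma_tss = 0.000000, Gamma_tst = 0.000000, Gamma_ttt = 0.000000; k4 = (1.500000, -2.000000, 0.000000, 0.000000)
  Y <- Y + (h/6)(k1 + 2k2 + 2k3 + k4): s = 1.5000, t = -0.7500, ds/dtau = 1.5000, dt/dtau = -2.0000
step 3:
  k1: at (s, t) = (1.500000, -0.750000), (ds/dtau, dt/dtau) = (1.500000, -2.000000); Gamma_sss = 0.000000, Gamma_sst = 0.000000, Gamma_stt = 0.000000, Gamma_tss = 0.000000, Gamma_tst = 0.000000, Gamma_ttt = 0.000000; k1 = (1.500000, -2.000000, 0.000000, 0.000000)
  k2: at (s, t) = (1.687500, -1.000000), (ds/dtau, dt/dtau) = (1.500000, -2.000000); Gamma_sss = 0.000000, Gamma_sst = 0.000000, Gamma_stt = 0.000000, Gamma_tss = 0.000000, Gamma_tst = 0.000000, Gamma_ttt = 0.000000; k2 = (1.500000, -2.000000, 0.000000, 0.000000)
  k3: at (s, t) = (1.687500, -1.000000), (ds/dtau, dt/dtau) = (1.500000, -2.000000); Gamma_sss = 0.000000, Gamma_sst = 0.000000, Gamma_stt = 0.000000, Gamma_tss = 0.000000, Gamma_tst = 0.000000, Gamma_ttt = 0.000000; k3 = (1.500000, -2.000000, 0.000000, 0.000000)
  k4: at (s, t) = (1.875000, -1.250000), (ds/dtau, dt/dtau) = (1.500000, -2.000000); Gamma_sss = 0.000000, Gamma_sst = 0.000000, Gamma_stt = 0.000000, Gamma_tss = 0.000000, Gamma_tst = 0.000000, Gamma_ttt = 0.000000; k4 = (1.500000, -2.000000, 0.000000, 0.000000)
  Y <- Y + (h/6)(k1 + 2k2 + 2k3 + k4): s = 1.8750, t = -1.2500, ds/dtau = 1.5000, dt/dtau = -2.0000

Answer: s = 1.8750, t = -1.2500, ds/dtau = 1.5000, dt/dtau = -2.0000


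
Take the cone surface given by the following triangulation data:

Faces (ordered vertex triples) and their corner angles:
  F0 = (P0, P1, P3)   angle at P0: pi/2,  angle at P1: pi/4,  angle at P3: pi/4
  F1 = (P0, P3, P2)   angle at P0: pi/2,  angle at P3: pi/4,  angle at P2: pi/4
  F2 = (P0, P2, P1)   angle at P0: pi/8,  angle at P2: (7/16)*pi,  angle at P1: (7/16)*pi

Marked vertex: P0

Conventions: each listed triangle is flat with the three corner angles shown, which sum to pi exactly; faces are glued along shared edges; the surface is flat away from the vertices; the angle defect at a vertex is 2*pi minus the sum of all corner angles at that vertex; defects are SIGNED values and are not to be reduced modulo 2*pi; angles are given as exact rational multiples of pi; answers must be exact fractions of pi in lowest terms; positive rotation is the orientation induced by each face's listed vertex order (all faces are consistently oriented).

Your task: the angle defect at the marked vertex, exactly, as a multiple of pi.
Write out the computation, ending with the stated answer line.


Sum of corner angles at P0: (9/8)*pi
defect = 2*pi - (9/8)*pi

Answer: defect(P0) = (7/8)*pi


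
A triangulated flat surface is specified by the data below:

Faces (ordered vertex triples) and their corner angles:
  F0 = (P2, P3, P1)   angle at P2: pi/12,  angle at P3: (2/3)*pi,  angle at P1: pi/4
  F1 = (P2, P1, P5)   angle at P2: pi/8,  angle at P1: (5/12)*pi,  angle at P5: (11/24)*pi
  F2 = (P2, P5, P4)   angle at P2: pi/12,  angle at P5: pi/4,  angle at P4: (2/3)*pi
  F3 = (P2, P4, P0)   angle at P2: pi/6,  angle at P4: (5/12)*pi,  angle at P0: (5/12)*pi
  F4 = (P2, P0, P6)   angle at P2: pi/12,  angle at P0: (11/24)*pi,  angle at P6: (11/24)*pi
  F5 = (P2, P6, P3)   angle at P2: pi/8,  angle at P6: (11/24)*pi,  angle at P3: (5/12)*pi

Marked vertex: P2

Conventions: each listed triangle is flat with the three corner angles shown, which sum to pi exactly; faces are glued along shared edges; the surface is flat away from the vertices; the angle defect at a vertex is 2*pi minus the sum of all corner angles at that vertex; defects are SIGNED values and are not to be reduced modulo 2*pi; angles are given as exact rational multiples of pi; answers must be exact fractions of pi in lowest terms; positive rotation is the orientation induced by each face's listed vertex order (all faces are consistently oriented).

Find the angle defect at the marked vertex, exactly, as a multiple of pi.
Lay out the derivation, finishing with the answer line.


Sum of corner angles at P2: (2/3)*pi
defect = 2*pi - (2/3)*pi

Answer: defect(P2) = (4/3)*pi


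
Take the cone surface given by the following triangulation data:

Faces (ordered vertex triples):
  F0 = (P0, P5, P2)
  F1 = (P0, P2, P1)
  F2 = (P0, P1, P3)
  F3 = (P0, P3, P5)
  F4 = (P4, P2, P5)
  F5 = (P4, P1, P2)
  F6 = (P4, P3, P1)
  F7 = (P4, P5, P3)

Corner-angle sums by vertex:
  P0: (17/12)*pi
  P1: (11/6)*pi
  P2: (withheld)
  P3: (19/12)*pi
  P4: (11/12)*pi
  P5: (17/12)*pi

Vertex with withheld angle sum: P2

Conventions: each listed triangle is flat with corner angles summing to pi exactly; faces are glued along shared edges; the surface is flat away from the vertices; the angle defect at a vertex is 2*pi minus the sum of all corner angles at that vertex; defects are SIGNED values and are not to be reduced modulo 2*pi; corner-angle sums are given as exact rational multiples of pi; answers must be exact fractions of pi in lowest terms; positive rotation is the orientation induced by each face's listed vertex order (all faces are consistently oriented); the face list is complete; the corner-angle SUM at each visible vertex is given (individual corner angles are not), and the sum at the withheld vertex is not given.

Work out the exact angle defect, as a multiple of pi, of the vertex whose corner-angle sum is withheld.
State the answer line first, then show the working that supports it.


Answer: defect(P2) = (7/6)*pi

V = 6, E = 12, F = 8; chi = V - E + F = 2
Gauss-Bonnet: total defect = 2*pi*chi = 4*pi; visible defects sum to (17/6)*pi


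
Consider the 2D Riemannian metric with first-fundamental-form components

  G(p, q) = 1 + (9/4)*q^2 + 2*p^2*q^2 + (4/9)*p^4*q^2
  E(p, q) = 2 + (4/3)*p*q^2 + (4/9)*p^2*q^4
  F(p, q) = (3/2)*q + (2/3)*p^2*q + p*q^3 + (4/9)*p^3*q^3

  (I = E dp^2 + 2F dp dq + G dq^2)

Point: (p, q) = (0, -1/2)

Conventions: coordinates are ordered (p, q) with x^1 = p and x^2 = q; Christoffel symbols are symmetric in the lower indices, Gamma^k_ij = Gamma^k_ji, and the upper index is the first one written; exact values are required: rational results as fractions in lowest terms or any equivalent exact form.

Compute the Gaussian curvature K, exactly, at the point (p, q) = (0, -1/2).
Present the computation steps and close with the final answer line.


E = 2, F = -3/4, G = 25/16, EG - F^2 = 41/16 at the point
E_p = 1/3, E_q = 0, F_p = -1/8, F_q = 3/2, G_p = 0, G_q = -9/4
E_qq = 0, F_pq = 3/4, G_pp = 1
K follows from Brioschi's formula, (det M1 - det M2)/(EG - F^2)^2.
M1 = [[-E_qq/2 + F_pq - G_pp/2, E_p/2, F_p - E_q/2], [F_q - G_p/2, E, F], [G_q/2, F, G]] = [[1/4, 1/6, -1/8], [3/2, 2, -3/4], [-9/8, -3/4, 25/16]]; det M1 = 1/4
M2 = [[0, E_q/2, G_p/2], [E_q/2, E, F], [G_p/2, F, G]] = [[0, 0, 0], [0, 2, -3/4], [0, -3/4, 25/16]]; det M2 = 0
det M1 - det M2 = 1/4; K = 1/4 / (41/16)^2 = 64/1681

Answer: K = 64/1681


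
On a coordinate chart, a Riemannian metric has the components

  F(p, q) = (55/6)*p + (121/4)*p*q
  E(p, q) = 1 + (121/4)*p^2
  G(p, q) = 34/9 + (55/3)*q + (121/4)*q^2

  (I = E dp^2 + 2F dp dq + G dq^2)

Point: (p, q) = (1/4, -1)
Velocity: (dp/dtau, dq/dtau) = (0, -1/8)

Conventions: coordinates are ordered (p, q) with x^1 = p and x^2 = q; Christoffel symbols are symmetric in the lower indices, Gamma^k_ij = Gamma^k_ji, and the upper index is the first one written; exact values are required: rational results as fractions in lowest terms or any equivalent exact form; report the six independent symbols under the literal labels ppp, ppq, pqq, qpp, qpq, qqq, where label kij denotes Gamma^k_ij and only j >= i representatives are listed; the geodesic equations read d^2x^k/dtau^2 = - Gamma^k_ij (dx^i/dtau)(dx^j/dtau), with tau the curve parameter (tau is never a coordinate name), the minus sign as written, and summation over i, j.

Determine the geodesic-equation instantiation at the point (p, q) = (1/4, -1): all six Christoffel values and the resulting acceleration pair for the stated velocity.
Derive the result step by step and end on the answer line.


E = 185/64, F = -253/48, G = 565/36 at the point
E_p = 121/8, E_q = 0, F_p = -253/12, F_q = 121/16, G_p = 0, G_q = -253/6
EG - F^2 = 10129/576;  g^inv = (576/10129) * [[565/36, 253/48], [253/48, 185/64]]
first-kind symbols [ij,l] = (1/2)(d_i g_jl + d_j g_il - d_l g_ij): [pp,p] = E_p/2 = 121/16, [pp,q] = F_p - E_q/2 = -253/12, [pq,p] = E_q/2 = 0, [pq,q] = G_p/2 = 0, [qq,p] = F_q - G_p/2 = 121/16, [qq,q] = G_q/2 = -253/12
Gamma^p_ij = (G*[ij,p] - F*[ij,q])/(EG - F^2), Gamma^q_ij = (E*[ij,q] - F*[ij,p])/(EG - F^2)
Gamma_ppp = 4356/10129, Gamma_ppq = 0, Gamma_pqq = 4356/10129, Gamma_qpp = -12144/10129, Gamma_qpq = 0, Gamma_qqq = -12144/10129
d^2p/dtau^2 = -(Gamma_ppp*(0)^2 + 2*Gamma_ppq*(0)*(-1/8) + Gamma_pqq*(-1/8)^2) = -1089/162064
d^2q/dtau^2 = -(Gamma_qpp*(0)^2 + 2*Gamma_qpq*(0)*(-1/8) + Gamma_qqq*(-1/8)^2) = 759/40516

Answer: Gamma_ppp = 4356/10129, Gamma_ppq = 0, Gamma_pqq = 4356/10129, Gamma_qpp = -12144/10129, Gamma_qpq = 0, Gamma_qqq = -12144/10129; accelerations (d^2p/dtau^2, d^2q/dtau^2) = (-1089/162064, 759/40516)


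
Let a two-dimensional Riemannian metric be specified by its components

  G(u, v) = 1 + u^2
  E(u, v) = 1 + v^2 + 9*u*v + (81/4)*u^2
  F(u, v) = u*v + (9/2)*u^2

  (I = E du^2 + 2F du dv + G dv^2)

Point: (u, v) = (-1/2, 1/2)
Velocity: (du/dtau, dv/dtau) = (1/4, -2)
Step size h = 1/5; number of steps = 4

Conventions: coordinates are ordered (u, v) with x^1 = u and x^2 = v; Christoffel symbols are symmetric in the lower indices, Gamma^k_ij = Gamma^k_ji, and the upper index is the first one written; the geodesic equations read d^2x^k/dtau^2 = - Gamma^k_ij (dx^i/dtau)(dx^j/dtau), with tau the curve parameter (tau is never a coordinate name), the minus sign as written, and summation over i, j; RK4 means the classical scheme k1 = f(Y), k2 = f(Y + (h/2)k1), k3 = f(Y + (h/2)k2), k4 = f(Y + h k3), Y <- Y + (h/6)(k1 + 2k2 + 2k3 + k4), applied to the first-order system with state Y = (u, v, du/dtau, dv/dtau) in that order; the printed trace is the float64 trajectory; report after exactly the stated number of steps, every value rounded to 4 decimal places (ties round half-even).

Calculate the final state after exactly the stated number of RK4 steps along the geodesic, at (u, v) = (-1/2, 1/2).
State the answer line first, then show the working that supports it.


Answer: u = -0.3718, v = -1.1166, du/dtau = 0.0956, dv/dtau = -2.0324

f(Y) = (du/dtau, dv/dtau, -Gamma^u_ij Y'^i Y'^j, -Gamma^v_ij Y'^i Y'^j) with the Gammas evaluated at the stage position; h = 0.200000; intermediate values shown to 6 dp
step 0: u = -0.5000, v = 0.5000, du/dtau = 0.2500, dv/dtau = -2.0000
step 1:
  k1: at (u, v) = (-0.500000, 0.500000), (du/dtau, dv/dtau) = (0.250000, -2.000000); Gamma_uuu = -1.826087, Gamma_uuv = -0.405797, Gamma_uvv = 0.000000, Gamma_vuu = -0.521739, Gamma_vuv = -0.115942, Gamma_vvv = 0.000000; k1 = (0.250000, -2.000000, -0.291667, -0.083333)
  k2: at (u, v) = (-0.475000, 0.300000), (du/dtau, dv/dtau) = (0.220833, -2.008333); Gamma_uuu = -1.796761, Gamma_uuv = -0.399280, Gamma_uvv = 0.000000, Gamma_vuu = -0.464469, Gamma_vuv = -0.103215, Gamma_vvv = 0.000000; k2 = (0.220833, -2.008333, -0.266544, -0.068902)
  k3: at (u, v) = (-0.477917, 0.299167), (du/dtau, dv/dtau) = (0.223346, -2.006890); Gamma_uuu = -1.789309, Gamma_uuv = -0.397624, Gamma_uvv = 0.000000, Gamma_vuu = -0.461874, Gamma_vuv = -0.102639, Gamma_vvv = 0.000000; k3 = (0.223346, -2.006890, -0.267198, -0.068972)
  k4: at (u, v) = (-0.455331, 0.098622), (du/dtau, dv/dtau) = (0.196560, -2.013794); Gamma_uuu = -1.751387, Gamma_uuv = -0.389197, Gamma_uvv = 0.000000, Gamma_vuu = -0.408877, Gamma_vuv = -0.090862, Gamma_vvv = 0.000000; k4 = (0.196560, -2.013794, -0.240447, -0.056135)
  Y <- Y + (h/6)(k1 + 2k2 + 2k3 + k4): u = -0.4555, v = 0.0985, du/dtau = 0.1967, dv/dtau = -2.0138
step 2:
  k1: at (u, v) = (-0.455503, 0.098525), (du/dtau, dv/dtau) = (0.196680, -2.013841); Gamma_uuu = -1.750928, Gamma_uuv = -0.389095, Gamma_uvv = 0.000000, Gamma_vuu = -0.408742, Gamma_vuv = -0.090832, Gamma_vvv = 0.000000; k1 = (0.196680, -2.013841, -0.240496, -0.056142)
  k2: at (u, v) = (-0.435835, -0.102859), (du/dtau, dv/dtau) = (0.172630, -2.019455); Gamma_uuu = -1.704152, Gamma_uuv = -0.378700, Gamma_uvv = 0.000000, Gamma_vuu = -0.359829, Gamma_vuv = -0.079962, Gamma_vvv = 0.000000; k2 = (0.172630, -2.019455, -0.213259, -0.045029)
  k3: at (u, v) = (-0.438240, -0.103420), (du/dtau, dv/dtau) = (0.175354, -2.018343); Gamma_uuu = -1.698213, Gamma_uuv = -0.377381, Gamma_uvv = 0.000000, Gamma_vuu = -0.358576, Gamma_vuv = -0.079684, Gamma_vvv = 0.000000; k3 = (0.175354, -2.018343, -0.214910, -0.045378)
  k4: at (u, v) = (-0.420432, -0.305143), (du/dtau, dv/dtau) = (0.153698, -2.022916); Gamma_uuu = -1.646730, Gamma_uuv = -0.365940, Gamma_uvv = 0.000000, Gamma_vuu = -0.315116, Gamma_vuv = -0.070026, Gamma_vvv = 0.000000; k4 = (0.153698, -2.022916, -0.188654, -0.036101)
  Y <- Y + (h/6)(k1 + 2k2 + 2k3 + k4): u = -0.4206, v = -0.3052, du/dtau = 0.1538, dv/dtau = -2.0229
step 3:
  k1: at (u, v) = (-0.420624, -0.305220), (du/dtau, dv/dtau) = (0.153830, -2.022942); Gamma_uuu = -1.646256, Gamma_uuv = -0.365835, Gamma_uvv = 0.000000, Gamma_vuu = -0.315035, Gamma_vuv = -0.070008, Gamma_vvv = 0.000000; k1 = (0.153830, -2.022942, -0.188732, -0.036116)
  k2: at (u, v) = (-0.405241, -0.507514), (du/dtau, dv/dtau) = (0.134957, -2.026554); Gamma_uuu = -1.589808, Gamma_uuv = -0.353291, Gamma_uvv = 0.000000, Gamma_vuu = -0.276374, Gamma_vuv = -0.061417, Gamma_vvv = 0.000000; k2 = (0.134957, -2.026554, -0.164293, -0.028561)
  k3: at (u, v) = (-0.407129, -0.507875), (du/dtau, dv/dtau) = (0.137401, -2.025799); Gamma_uuu = -1.585540, Gamma_uuv = -0.352342, Gamma_uvv = 0.000000, Gamma_vuu = -0.275868, Gamma_vuv = -0.061304, Gamma_vvv = 0.000000; k3 = (0.137401, -2.025799, -0.166213, -0.028919)
  k4: at (u, v) = (-0.393144, -0.710380), (du/dtau, dv/dtau) = (0.120588, -2.028726); Gamma_uuu = -1.527927, Gamma_uuv = -0.339539, Gamma_uvv = 0.000000, Gamma_vuu = -0.242262, Gamma_vuv = -0.053836, Gamma_vvv = 0.000000; k4 = (0.120588, -2.028726, -0.143911, -0.022818)
  Y <- Y + (h/6)(k1 + 2k2 + 2k3 + k4): u = -0.3933, v = -0.7104, du/dtau = 0.1207, dv/dtau = -2.0287
step 4:
  k1: at (u, v) = (-0.393320, -0.710432), (du/dtau, dv/dtau) = (0.120709, -2.028739); Gamma_uuu = -1.527543, Gamma_uuv = -0.339454, Gamma_uvv = 0.000000, Gamma_vuu = -0.242227, Gamma_vuv = -0.053828, Gamma_vvv = 0.000000; k1 = (0.120709, -2.028739, -0.143998, -0.022834)
  k2: at (u, v) = (-0.381249, -0.913306), (du/dtau, dv/dtau) = (0.106309, -2.031022); Gamma_uuu = -1.468381, Gamma_uuv = -0.326307, Gamma_uvv = 0.000000, Gamma_vuu = -0.212946, Gamma_vuv = -0.047321, Gamma_vvv = 0.000000; k2 = (0.106309, -2.031022, -0.124315, -0.018028)
  k3: at (u, v) = (-0.382689, -0.913535), (du/dtau, dv/dtau) = (0.108277, -2.030542); Gamma_uuu = -1.465504, Gamma_uuv = -0.325668, Gamma_uvv = 0.000000, Gamma_vuu = -0.212788, Gamma_vuv = -0.047286, Gamma_vvv = 0.000000; k3 = (0.108277, -2.030542, -0.126022, -0.018298)
  k4: at (u, v) = (-0.371665, -1.116541), (du/dtau, dv/dtau) = (0.095504, -2.032399); Gamma_uuu = -1.407523, Gamma_uuv = -0.312783, Gamma_uvv = 0.000000, Gamma_vuu = -0.187566, Gamma_vuv = -0.041681, Gamma_vvv = 0.000000; k4 = (0.095504, -2.032399, -0.108586, -0.014470)
  Y <- Y + (h/6)(k1 + 2k2 + 2k3 + k4): u = -0.3718, v = -1.1166, du/dtau = 0.0956, dv/dtau = -2.0324


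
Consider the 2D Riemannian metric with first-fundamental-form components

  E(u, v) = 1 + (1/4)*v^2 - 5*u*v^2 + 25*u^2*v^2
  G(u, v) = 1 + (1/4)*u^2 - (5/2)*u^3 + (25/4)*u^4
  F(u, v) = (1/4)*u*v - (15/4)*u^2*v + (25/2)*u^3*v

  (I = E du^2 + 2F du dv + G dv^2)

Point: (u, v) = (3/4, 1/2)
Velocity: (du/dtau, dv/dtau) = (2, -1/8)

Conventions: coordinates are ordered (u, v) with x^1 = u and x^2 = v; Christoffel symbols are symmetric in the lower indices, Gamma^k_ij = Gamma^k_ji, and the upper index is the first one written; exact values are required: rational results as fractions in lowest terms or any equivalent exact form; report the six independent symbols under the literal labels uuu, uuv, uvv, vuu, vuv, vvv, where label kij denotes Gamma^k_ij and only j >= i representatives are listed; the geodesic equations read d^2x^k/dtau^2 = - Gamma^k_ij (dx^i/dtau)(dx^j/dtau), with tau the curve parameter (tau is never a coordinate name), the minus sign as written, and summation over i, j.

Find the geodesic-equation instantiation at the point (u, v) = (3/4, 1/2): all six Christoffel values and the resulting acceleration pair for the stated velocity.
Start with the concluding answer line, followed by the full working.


Answer: Gamma_uuu = 4160/4817, Gamma_uuv = 5408/4817, Gamma_uvv = 0, Gamma_vuu = 2640/4817, Gamma_vuv = 3432/4817, Gamma_vvv = 0; accelerations (d^2u/dtau^2, d^2v/dtau^2) = (-13936/4817, -8844/4817)

E = 233/64, F = 429/256, G = 2113/1024 at the point
E_u = 65/8, E_v = 169/16, F_u = 503/64, F_v = 429/128, G_u = 429/64, G_v = 0
EG - F^2 = 4817/1024;  g^inv = (1024/4817) * [[2113/1024, -429/256], [-429/256, 233/64]]
first-kind symbols [ij,l] = (1/2)(d_i g_jl + d_j g_il - d_l g_ij): [uu,u] = E_u/2 = 65/16, [uu,v] = F_u - E_v/2 = 165/64, [uv,u] = E_v/2 = 169/32, [uv,v] = G_u/2 = 429/128, [vv,u] = F_v - G_u/2 = 0, [vv,v] = G_v/2 = 0
Gamma^u_ij = (G*[ij,u] - F*[ij,v])/(EG - F^2), Gamma^v_ij = (E*[ij,v] - F*[ij,u])/(EG - F^2)
Gamma_uuu = 4160/4817, Gamma_uuv = 5408/4817, Gamma_uvv = 0, Gamma_vuu = 2640/4817, Gamma_vuv = 3432/4817, Gamma_vvv = 0
d^2u/dtau^2 = -(Gamma_uuu*(2)^2 + 2*Gamma_uuv*(2)*(-1/8) + Gamma_uvv*(-1/8)^2) = -13936/4817
d^2v/dtau^2 = -(Gamma_vuu*(2)^2 + 2*Gamma_vuv*(2)*(-1/8) + Gamma_vvv*(-1/8)^2) = -8844/4817


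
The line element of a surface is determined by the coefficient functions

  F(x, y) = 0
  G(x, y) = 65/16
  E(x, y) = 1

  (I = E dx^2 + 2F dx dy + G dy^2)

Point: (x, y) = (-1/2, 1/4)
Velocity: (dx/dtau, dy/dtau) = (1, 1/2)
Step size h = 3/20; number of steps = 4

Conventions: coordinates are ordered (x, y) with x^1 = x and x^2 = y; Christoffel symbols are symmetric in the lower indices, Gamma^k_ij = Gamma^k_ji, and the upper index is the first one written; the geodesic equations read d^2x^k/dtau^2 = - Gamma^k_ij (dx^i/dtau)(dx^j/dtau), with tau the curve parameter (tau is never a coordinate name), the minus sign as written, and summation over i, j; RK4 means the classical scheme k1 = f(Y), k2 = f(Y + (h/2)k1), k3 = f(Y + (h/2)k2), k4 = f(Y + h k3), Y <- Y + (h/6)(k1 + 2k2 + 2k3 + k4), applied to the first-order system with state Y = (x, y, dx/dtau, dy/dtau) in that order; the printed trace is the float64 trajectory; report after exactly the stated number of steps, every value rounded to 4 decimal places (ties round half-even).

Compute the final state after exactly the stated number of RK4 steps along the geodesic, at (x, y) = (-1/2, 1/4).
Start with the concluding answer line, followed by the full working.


Answer: x = 0.1000, y = 0.5500, dx/dtau = 1.0000, dy/dtau = 0.5000

f(Y) = (dx/dtau, dy/dtau, -Gamma^x_ij Y'^i Y'^j, -Gamma^y_ij Y'^i Y'^j) with the Gammas evaluated at the stage position; h = 0.150000; intermediate values shown to 6 dp
step 0: x = -0.5000, y = 0.2500, dx/dtau = 1.0000, dy/dtau = 0.5000
step 1:
  k1: at (x, y) = (-0.500000, 0.250000), (dx/dtau, dy/dtau) = (1.000000, 0.500000); Gamma_xxx = 0.000000, Gamma_xxy = 0.000000, Gamma_xyy = 0.000000, Gamma_yxx = 0.000000, Gamma_yxy = 0.000000, Gamma_yyy = 0.000000; k1 = (1.000000, 0.500000, 0.000000, 0.000000)
  k2: at (x, y) = (-0.425000, 0.287500), (dx/dtau, dy/dtau) = (1.000000, 0.500000); Gamma_xxx = 0.000000, Gamma_xxy = 0.000000, Gamma_xyy = 0.000000, Gamma_yxx = 0.000000, Gamma_yxy = 0.000000, Gamma_yyy = 0.000000; k2 = (1.000000, 0.500000, 0.000000, 0.000000)
  k3: at (x, y) = (-0.425000, 0.287500), (dx/dtau, dy/dtau) = (1.000000, 0.500000); Gamma_xxx = 0.000000, Gamma_xxy = 0.000000, Gamma_xyy = 0.000000, Gamma_yxx = 0.000000, Gamma_yxy = 0.000000, Gamma_yyy = 0.000000; k3 = (1.000000, 0.500000, 0.000000, 0.000000)
  k4: at (x, y) = (-0.350000, 0.325000), (dx/dtau, dy/dtau) = (1.000000, 0.500000); Gamma_xxx = 0.000000, Gamma_xxy = 0.000000, Gamma_xyy = 0.000000, Gamma_yxx = 0.000000, Gamma_yxy = 0.000000, Gamma_yyy = 0.000000; k4 = (1.000000, 0.500000, 0.000000, 0.000000)
  Y <- Y + (h/6)(k1 + 2k2 + 2k3 + k4): x = -0.3500, y = 0.3250, dx/dtau = 1.0000, dy/dtau = 0.5000
step 2:
  k1: at (x, y) = (-0.350000, 0.325000), (dx/dtau, dy/dtau) = (1.000000, 0.500000); Gamma_xxx = 0.000000, Gamma_xxy = 0.000000, Gamma_xyy = 0.000000, Gamma_yxx = 0.000000, Gamma_yxy = 0.000000, Gamma_yyy = 0.000000; k1 = (1.000000, 0.500000, 0.000000, 0.000000)
  k2: at (x, y) = (-0.275000, 0.362500), (dx/dtau, dy/dtau) = (1.000000, 0.500000); Gamma_xxx = 0.000000, Gamma_xxy = 0.000000, Gamma_xyy = 0.000000, Gamma_yxx = 0.000000, Gamma_yxy = 0.000000, Gamma_yyy = 0.000000; k2 = (1.000000, 0.500000, 0.000000, 0.000000)
  k3: at (x, y) = (-0.275000, 0.362500), (dx/dtau, dy/dtau) = (1.000000, 0.500000); Gamma_xxx = 0.000000, Gamma_xxy = 0.000000, Gamma_xyy = 0.000000, Gamma_yxx = 0.000000, Gamma_yxy = 0.000000, Gamma_yyy = 0.000000; k3 = (1.000000, 0.500000, 0.000000, 0.000000)
  k4: at (x, y) = (-0.200000, 0.400000), (dx/dtau, dy/dtau) = (1.000000, 0.500000); Gamma_xxx = 0.000000, Gamma_xxy = 0.000000, Gamma_xyy = 0.000000, Gamma_yxx = 0.000000, Gamma_yxy = 0.000000, Gamma_yyy = 0.000000; k4 = (1.000000, 0.500000, 0.000000, 0.000000)
  Y <- Y + (h/6)(k1 + 2k2 + 2k3 + k4): x = -0.2000, y = 0.4000, dx/dtau = 1.0000, dy/dtau = 0.5000
step 3:
  k1: at (x, y) = (-0.200000, 0.400000), (dx/dtau, dy/dtau) = (1.000000, 0.500000); Gamma_xxx = 0.000000, Gamma_xxy = 0.000000, Gamma_xyy = 0.000000, Gamma_yxx = 0.000000, Gamma_yxy = 0.000000, Gamma_yyy = 0.000000; k1 = (1.000000, 0.500000, 0.000000, 0.000000)
  k2: at (x, y) = (-0.125000, 0.437500), (dx/dtau, dy/dtau) = (1.000000, 0.500000); Gamma_xxx = 0.000000, Gamma_xxy = 0.000000, Gamma_xyy = 0.000000, Gamma_yxx = 0.000000, Gamma_yxy = 0.000000, Gamma_yyy = 0.000000; k2 = (1.000000, 0.500000, 0.000000, 0.000000)
  k3: at (x, y) = (-0.125000, 0.437500), (dx/dtau, dy/dtau) = (1.000000, 0.500000); Gamma_xxx = 0.000000, Gamma_xxy = 0.000000, Gamma_xyy = 0.000000, Gamma_yxx = 0.000000, Gamma_yxy = 0.000000, Gamma_yyy = 0.000000; k3 = (1.000000, 0.500000, 0.000000, 0.000000)
  k4: at (x, y) = (-0.050000, 0.475000), (dx/dtau, dy/dtau) = (1.000000, 0.500000); Gamma_xxx = 0.000000, Gamma_xxy = 0.000000, Gamma_xyy = 0.000000, Gamma_yxx = 0.000000, Gamma_yxy = 0.000000, Gamma_yyy = 0.000000; k4 = (1.000000, 0.500000, 0.000000, 0.000000)
  Y <- Y + (h/6)(k1 + 2k2 + 2k3 + k4): x = -0.0500, y = 0.4750, dx/dtau = 1.0000, dy/dtau = 0.5000
step 4:
  k1: at (x, y) = (-0.050000, 0.475000), (dx/dtau, dy/dtau) = (1.000000, 0.500000); Gamma_xxx = 0.000000, Gamma_xxy = 0.000000, Gamma_xyy = 0.000000, Gamma_yxx = 0.000000, Gamma_yxy = 0.000000, Gamma_yyy = 0.000000; k1 = (1.000000, 0.500000, 0.000000, 0.000000)
  k2: at (x, y) = (0.025000, 0.512500), (dx/dtau, dy/dtau) = (1.000000, 0.500000); Gamma_xxx = 0.000000, Gamma_xxy = 0.000000, Gamma_xyy = 0.000000, Gamma_yxx = 0.000000, Gamma_yxy = 0.000000, Gamma_yyy = 0.000000; k2 = (1.000000, 0.500000, 0.000000, 0.000000)
  k3: at (x, y) = (0.025000, 0.512500), (dx/dtau, dy/dtau) = (1.000000, 0.500000); Gamma_xxx = 0.000000, Gamma_xxy = 0.000000, Gamma_xyy = 0.000000, Gamma_yxx = 0.000000, Gamma_yxy = 0.000000, Gamma_yyy = 0.000000; k3 = (1.000000, 0.500000, 0.000000, 0.000000)
  k4: at (x, y) = (0.100000, 0.550000), (dx/dtau, dy/dtau) = (1.000000, 0.500000); Gamma_xxx = 0.000000, Gamma_xxy = 0.000000, Gamma_xyy = 0.000000, Gamma_yxx = 0.000000, Gamma_yxy = 0.000000, Gamma_yyy = 0.000000; k4 = (1.000000, 0.500000, 0.000000, 0.000000)
  Y <- Y + (h/6)(k1 + 2k2 + 2k3 + k4): x = 0.1000, y = 0.5500, dx/dtau = 1.0000, dy/dtau = 0.5000


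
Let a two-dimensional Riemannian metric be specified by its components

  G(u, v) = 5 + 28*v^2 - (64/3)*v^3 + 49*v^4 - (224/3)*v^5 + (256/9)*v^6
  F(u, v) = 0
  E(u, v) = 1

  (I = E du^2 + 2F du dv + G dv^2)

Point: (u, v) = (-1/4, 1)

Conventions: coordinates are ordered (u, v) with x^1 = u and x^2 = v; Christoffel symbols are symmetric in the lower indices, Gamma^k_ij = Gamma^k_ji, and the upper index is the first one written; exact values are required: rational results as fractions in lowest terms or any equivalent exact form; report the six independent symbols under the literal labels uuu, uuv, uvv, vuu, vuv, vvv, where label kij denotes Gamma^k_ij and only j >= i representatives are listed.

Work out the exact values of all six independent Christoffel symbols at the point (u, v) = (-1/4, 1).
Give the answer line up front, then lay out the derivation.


Answer: Gamma_uuu = 0, Gamma_uuv = 0, Gamma_uvv = 0, Gamma_vuu = 0, Gamma_vuv = 0, Gamma_vvv = -33/65

E = 1, F = 0, G = 130/9 at the point
E_u = 0, E_v = 0, F_u = 0, F_v = 0, G_u = 0, G_v = -44/3
EG - F^2 = 130/9;  g^inv = (9/130) * [[130/9, 0], [0, 1]]
first-kind symbols [ij,l] = (1/2)(d_i g_jl + d_j g_il - d_l g_ij): [uu,u] = E_u/2 = 0, [uu,v] = F_u - E_v/2 = 0, [uv,u] = E_v/2 = 0, [uv,v] = G_u/2 = 0, [vv,u] = F_v - G_u/2 = 0, [vv,v] = G_v/2 = -22/3
Gamma^u_ij = (G*[ij,u] - F*[ij,v])/(EG - F^2), Gamma^v_ij = (E*[ij,v] - F*[ij,u])/(EG - F^2)


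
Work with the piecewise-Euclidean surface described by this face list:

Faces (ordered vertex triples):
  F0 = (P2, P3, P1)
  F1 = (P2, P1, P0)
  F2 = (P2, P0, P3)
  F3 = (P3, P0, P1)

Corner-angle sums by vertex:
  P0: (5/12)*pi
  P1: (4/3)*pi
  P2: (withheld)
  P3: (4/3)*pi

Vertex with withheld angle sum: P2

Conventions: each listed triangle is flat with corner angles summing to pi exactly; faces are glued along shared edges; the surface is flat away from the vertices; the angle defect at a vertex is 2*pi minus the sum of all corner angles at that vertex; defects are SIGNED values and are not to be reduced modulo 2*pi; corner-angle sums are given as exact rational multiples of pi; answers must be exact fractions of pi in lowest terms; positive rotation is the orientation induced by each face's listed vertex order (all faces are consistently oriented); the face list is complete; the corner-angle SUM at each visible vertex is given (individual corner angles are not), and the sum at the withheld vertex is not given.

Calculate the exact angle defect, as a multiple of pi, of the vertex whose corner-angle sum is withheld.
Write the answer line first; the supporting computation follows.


Answer: defect(P2) = (13/12)*pi

V = 4, E = 6, F = 4; chi = V - E + F = 2
Gauss-Bonnet: total defect = 2*pi*chi = 4*pi; visible defects sum to (35/12)*pi


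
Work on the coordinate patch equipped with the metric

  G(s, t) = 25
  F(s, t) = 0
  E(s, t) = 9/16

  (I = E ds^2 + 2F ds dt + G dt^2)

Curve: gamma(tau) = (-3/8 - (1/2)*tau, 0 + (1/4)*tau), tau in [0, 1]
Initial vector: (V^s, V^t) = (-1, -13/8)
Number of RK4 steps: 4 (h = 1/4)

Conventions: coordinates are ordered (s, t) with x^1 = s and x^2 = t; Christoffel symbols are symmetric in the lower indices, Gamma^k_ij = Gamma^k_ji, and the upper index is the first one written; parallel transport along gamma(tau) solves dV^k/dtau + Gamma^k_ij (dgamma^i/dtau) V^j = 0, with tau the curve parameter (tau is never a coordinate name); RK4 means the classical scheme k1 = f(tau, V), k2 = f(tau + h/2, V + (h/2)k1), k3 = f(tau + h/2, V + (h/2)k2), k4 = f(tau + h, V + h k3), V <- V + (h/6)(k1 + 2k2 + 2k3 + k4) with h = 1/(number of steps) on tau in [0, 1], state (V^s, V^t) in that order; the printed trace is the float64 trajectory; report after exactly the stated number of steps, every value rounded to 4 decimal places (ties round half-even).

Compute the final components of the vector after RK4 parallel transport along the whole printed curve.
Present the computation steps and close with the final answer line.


gamma'(tau) = (-1/2, 1/4); f(tau, V)^k = -Gamma^k_ij(gamma(tau)) gamma'^i(tau) V^j; h = 1/4; intermediate values shown to 6 dp
curve data and Christoffel symbols at the stage parameters:
  tau = 0.000000: gamma = (-0.375000, 0.000000), gamma' = (-0.500000, 0.250000); Gamma_sss = 0.000000, Gamma_sst = 0.000000, Gamma_stt = 0.000000, Gamma_tss = 0.000000, Gamma_tst = 0.000000, Gamma_ttt = 0.000000
  tau = 0.125000: gamma = (-0.437500, 0.031250), gamma' = (-0.500000, 0.250000); Gamma_sss = 0.000000, Gamma_sst = 0.000000, Gamma_stt = 0.000000, Gamma_tss = 0.000000, Gamma_tst = 0.000000, Gamma_ttt = 0.000000
  tau = 0.250000: gamma = (-0.500000, 0.062500), gamma' = (-0.500000, 0.250000); Gamma_sss = 0.000000, Gamma_sst = 0.000000, Gamma_stt = 0.000000, Gamma_tss = 0.000000, Gamma_tst = 0.000000, Gamma_ttt = 0.000000
  tau = 0.375000: gamma = (-0.562500, 0.093750), gamma' = (-0.500000, 0.250000); Gamma_sss = 0.000000, Gamma_sst = 0.000000, Gamma_stt = 0.000000, Gamma_tss = 0.000000, Gamma_tst = 0.000000, Gamma_ttt = 0.000000
  tau = 0.500000: gamma = (-0.625000, 0.125000), gamma' = (-0.500000, 0.250000); Gamma_sss = 0.000000, Gamma_sst = 0.000000, Gamma_stt = 0.000000, Gamma_tss = 0.000000, Gamma_tst = 0.000000, Gamma_ttt = 0.000000
  tau = 0.625000: gamma = (-0.687500, 0.156250), gamma' = (-0.500000, 0.250000); Gamma_sss = 0.000000, Gamma_sst = 0.000000, Gamma_stt = 0.000000, Gamma_tss = 0.000000, Gamma_tst = 0.000000, Gamma_ttt = 0.000000
  tau = 0.750000: gamma = (-0.750000, 0.187500), gamma' = (-0.500000, 0.250000); Gamma_sss = 0.000000, Gamma_sst = 0.000000, Gamma_stt = 0.000000, Gamma_tss = 0.000000, Gamma_tst = 0.000000, Gamma_ttt = 0.000000
  tau = 0.875000: gamma = (-0.812500, 0.218750), gamma' = (-0.500000, 0.250000); Gamma_sss = 0.000000, Gamma_sst = 0.000000, Gamma_stt = 0.000000, Gamma_tss = 0.000000, Gamma_tst = 0.000000, Gamma_ttt = 0.000000
  tau = 1.000000: gamma = (-0.875000, 0.250000), gamma' = (-0.500000, 0.250000); Gamma_sss = 0.000000, Gamma_sst = 0.000000, Gamma_stt = 0.000000, Gamma_tss = 0.000000, Gamma_tst = 0.000000, Gamma_ttt = 0.000000
step 0: V^s = -1.0000, V^t = -1.6250
step 1: k1 = (0.000000, 0.000000), k2 = (0.000000, 0.000000), k3 = (0.000000, 0.000000), k4 = (0.000000, 0.000000); V <- V + (h/6)(k1 + 2k2 + 2k3 + k4): V^s = -1.0000, V^t = -1.6250
step 2: k1 = (0.000000, 0.000000), k2 = (0.000000, 0.000000), k3 = (0.000000, 0.000000), k4 = (0.000000, 0.000000); V <- V + (h/6)(k1 + 2k2 + 2k3 + k4): V^s = -1.0000, V^t = -1.6250
step 3: k1 = (0.000000, 0.000000), k2 = (0.000000, 0.000000), k3 = (0.000000, 0.000000), k4 = (0.000000, 0.000000); V <- V + (h/6)(k1 + 2k2 + 2k3 + k4): V^s = -1.0000, V^t = -1.6250
step 4: k1 = (0.000000, 0.000000), k2 = (0.000000, 0.000000), k3 = (0.000000, 0.000000), k4 = (0.000000, 0.000000); V <- V + (h/6)(k1 + 2k2 + 2k3 + k4): V^s = -1.0000, V^t = -1.6250

Answer: V^s = -1.0000, V^t = -1.6250
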